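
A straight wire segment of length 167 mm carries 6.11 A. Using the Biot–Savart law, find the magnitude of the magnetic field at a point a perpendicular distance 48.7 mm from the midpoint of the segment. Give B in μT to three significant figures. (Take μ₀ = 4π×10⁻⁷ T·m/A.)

For a finite straight segment, B = (μ₀I/4πd)(sinθ₁ + sinθ₂), where θ₁, θ₂ are the angles from the perpendicular to each end.
The perpendicular from the point meets the wire at its midpoint, so each end is L/2 = 0.0835 m away along the wire.
sinθ₁ = 0.0835/√(0.0835²+0.0487²) = 0.8638; sinθ₂ = 0.0835/√(0.0835²+0.0487²) = 0.8638.
B = (4π×10⁻⁷ × 6.11) / (4π × 0.0487) × (0.8638 + 0.8638) = 2.17×10⁻⁵ T.

B ≈ 21.7 μT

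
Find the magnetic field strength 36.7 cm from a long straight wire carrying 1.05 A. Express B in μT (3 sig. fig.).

For an infinitely long straight wire, B = μ₀I/(2πd).
B = (4π×10⁻⁷ × 1.05) / (2π × 0.367) = 5.72×10⁻⁷ T.

B ≈ 0.572 μT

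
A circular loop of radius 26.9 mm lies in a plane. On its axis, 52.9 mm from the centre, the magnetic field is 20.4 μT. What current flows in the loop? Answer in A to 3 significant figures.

On the axis of a loop, B = μ₀IR²/[2(R²+z²)^(3/2)], so I = 2B(R²+z²)^(3/2)/(μ₀R²).
R² + z² = 0.0007236 + 0.002798 = 0.003522 m²; raised to 3/2 gives 2.09×10⁻⁴ m³.
I = 2 × 2.04×10⁻⁵ × 2.09×10⁻⁴ / (1.26×10⁻⁶ × 0.0007236) = 9.38 A.

I ≈ 9.38 A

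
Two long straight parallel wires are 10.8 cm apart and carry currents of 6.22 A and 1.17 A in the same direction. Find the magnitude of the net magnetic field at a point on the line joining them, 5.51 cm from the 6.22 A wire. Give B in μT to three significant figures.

B ≈ 18.2 μT

Each long wire gives B = μ₀I/(2πd). Distances are d₁ = 0.0551 m and d₂ = 0.0529 m.
B₁ = 2.26×10⁻⁵ T, B₂ = 4.42×10⁻⁶ T.
Between parallel currents the two contributions point in opposite directions, so they subtract. B = |B₁ − B₂| = |2.26×10⁻⁵ − 4.42×10⁻⁶| = 1.82×10⁻⁵ T.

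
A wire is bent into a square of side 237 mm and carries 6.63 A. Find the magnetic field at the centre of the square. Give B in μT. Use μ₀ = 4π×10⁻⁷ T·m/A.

Each side is a finite straight segment at perpendicular distance d = a/(2 tan(π/4)) = 0.1185 m from the centre, with end-angles ±π/4.
One side contributes B₁ = (μ₀I/4πd)·2 sin(π/4) = 7.91×10⁻⁶ T.
All 4 sides add in the same direction: B = 4 × 7.91×10⁻⁶ = 3.16×10⁻⁵ T.

B ≈ 31.6 μT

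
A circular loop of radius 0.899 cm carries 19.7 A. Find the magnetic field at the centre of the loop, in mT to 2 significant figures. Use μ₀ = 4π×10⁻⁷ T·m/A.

B ≈ 1.4 mT

At the centre of a circular loop the Biot–Savart law gives B = μ₀I/(2R).
B = (4π×10⁻⁷ × 19.7) / (2 × 0.00899) = 1.38×10⁻³ T.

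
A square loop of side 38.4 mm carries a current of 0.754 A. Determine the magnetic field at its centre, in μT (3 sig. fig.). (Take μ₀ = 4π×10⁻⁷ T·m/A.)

B ≈ 22.2 μT

Each side is a finite straight segment at perpendicular distance d = a/(2 tan(π/4)) = 0.0192 m from the centre, with end-angles ±π/4.
One side contributes B₁ = (μ₀I/4πd)·2 sin(π/4) = 5.55×10⁻⁶ T.
All 4 sides add in the same direction: B = 4 × 5.55×10⁻⁶ = 2.22×10⁻⁵ T.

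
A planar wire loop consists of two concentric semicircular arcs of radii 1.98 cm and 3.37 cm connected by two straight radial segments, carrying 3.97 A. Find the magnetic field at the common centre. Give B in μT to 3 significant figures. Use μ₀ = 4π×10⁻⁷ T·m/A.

B ≈ 26.0 μT

The radial connectors point toward the centre, so dl × r̂ = 0 and they contribute nothing.
Each semicircle gives μ₀I/(4R): inner arc 6.30×10⁻⁵ T, outer arc 3.70×10⁻⁵ T.
The two arcs carry current in opposite angular senses, so their fields oppose: B = |6.30×10⁻⁵ − 3.70×10⁻⁵| = 2.60×10⁻⁵ T.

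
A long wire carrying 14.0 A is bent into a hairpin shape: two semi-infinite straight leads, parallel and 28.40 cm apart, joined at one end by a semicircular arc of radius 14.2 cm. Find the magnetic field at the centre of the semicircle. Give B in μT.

B ≈ 50.7 μT

The semicircular arc contributes B_arc = μ₀I·π/(4πR) = μ₀I/(4R) = 3.10×10⁻⁵ T.
Each semi-infinite lead is at perpendicular distance R = 0.142 m from the centre, with the perpendicular foot at its near end, so it contributes μ₀I/(4πR); both point the same way, together 1.97×10⁻⁵ T.
Arc and leads all point the same direction: B = 3.10×10⁻⁵ + 1.97×10⁻⁵ = 5.07×10⁻⁵ T.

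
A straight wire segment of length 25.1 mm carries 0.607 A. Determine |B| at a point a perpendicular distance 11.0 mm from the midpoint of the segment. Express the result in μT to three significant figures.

For a finite straight segment, B = (μ₀I/4πd)(sinθ₁ + sinθ₂), where θ₁, θ₂ are the angles from the perpendicular to each end.
The perpendicular from the point meets the wire at its midpoint, so each end is L/2 = 0.01255 m away along the wire.
sinθ₁ = 0.01255/√(0.01255²+0.011²) = 0.7520; sinθ₂ = 0.01255/√(0.01255²+0.011²) = 0.7520.
B = (4π×10⁻⁷ × 0.607) / (4π × 0.011) × (0.7520 + 0.7520) = 8.30×10⁻⁶ T.

B ≈ 8.30 μT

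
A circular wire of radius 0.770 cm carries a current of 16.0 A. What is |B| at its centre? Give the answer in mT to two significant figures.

At the centre of a circular loop the Biot–Savart law gives B = μ₀I/(2R).
B = (4π×10⁻⁷ × 16.0) / (2 × 0.0077) = 1.31×10⁻³ T.

B ≈ 1.3 mT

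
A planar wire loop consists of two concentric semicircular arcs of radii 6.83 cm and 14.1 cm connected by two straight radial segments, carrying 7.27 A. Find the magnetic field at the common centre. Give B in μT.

The radial connectors point toward the centre, so dl × r̂ = 0 and they contribute nothing.
Each semicircle gives μ₀I/(4R): inner arc 3.34×10⁻⁵ T, outer arc 1.62×10⁻⁵ T.
The two arcs carry current in opposite angular senses, so their fields oppose: B = |3.34×10⁻⁵ − 1.62×10⁻⁵| = 1.72×10⁻⁵ T.

B ≈ 17.2 μT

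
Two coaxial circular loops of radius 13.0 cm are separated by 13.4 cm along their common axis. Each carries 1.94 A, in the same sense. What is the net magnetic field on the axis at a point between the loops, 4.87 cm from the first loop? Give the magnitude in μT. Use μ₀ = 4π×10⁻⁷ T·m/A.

B ≈ 13.2 μT

Each loop contributes B = μ₀IR²/[2(R²+z²)^(3/2)] on the axis, with z measured from that loop.
Loop 1 (z = 0.0487 m): B₁ = 7.70×10⁻⁶ T. Loop 2 (z = 0.0853 m): B₂ = 5.48×10⁻⁶ T.
The fields add: B = B₁ + B₂ = 1.32×10⁻⁵ T.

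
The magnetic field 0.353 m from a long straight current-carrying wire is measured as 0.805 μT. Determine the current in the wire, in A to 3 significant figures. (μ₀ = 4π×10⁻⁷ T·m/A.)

For a long straight wire B = μ₀I/(2πd), so I = 2πdB/μ₀.
I = 2π × 0.353 × 8.05×10⁻⁷ / (4π×10⁻⁷) = 1.42 A.

I ≈ 1.42 A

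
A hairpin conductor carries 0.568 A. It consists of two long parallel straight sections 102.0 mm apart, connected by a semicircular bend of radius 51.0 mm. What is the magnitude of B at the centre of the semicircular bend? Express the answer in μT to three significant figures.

B ≈ 5.73 μT

The semicircular arc contributes B_arc = μ₀I·π/(4πR) = μ₀I/(4R) = 3.50×10⁻⁶ T.
Each semi-infinite lead is at perpendicular distance R = 0.051 m from the centre, with the perpendicular foot at its near end, so it contributes μ₀I/(4πR); both point the same way, together 2.23×10⁻⁶ T.
Arc and leads all point the same direction: B = 3.50×10⁻⁶ + 2.23×10⁻⁶ = 5.73×10⁻⁶ T.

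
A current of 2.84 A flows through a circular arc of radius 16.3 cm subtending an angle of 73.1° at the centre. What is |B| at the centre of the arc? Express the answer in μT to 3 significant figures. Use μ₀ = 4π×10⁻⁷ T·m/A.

The Biot–Savart field of a circular arc at its centre is B = μ₀Iφ/(4πR), with φ = 1.276 rad.
B = (4π×10⁻⁷ × 2.84 × 1.276) / (4π × 0.163) = 2.22×10⁻⁶ T.

B ≈ 2.22 μT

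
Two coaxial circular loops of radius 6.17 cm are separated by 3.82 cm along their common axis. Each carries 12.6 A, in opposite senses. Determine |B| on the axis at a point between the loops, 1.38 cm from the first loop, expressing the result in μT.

Each loop contributes B = μ₀IR²/[2(R²+z²)^(3/2)] on the axis, with z measured from that loop.
Loop 1 (z = 0.0138 m): B₁ = 1.19×10⁻⁴ T. Loop 2 (z = 0.0244 m): B₂ = 1.03×10⁻⁴ T.
The fields oppose: B = |B₁ − B₂| = 1.61×10⁻⁵ T.

B ≈ 16.1 μT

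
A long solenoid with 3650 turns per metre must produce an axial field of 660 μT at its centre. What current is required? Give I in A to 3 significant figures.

I ≈ 0.144 A

Inside a long solenoid B = μ₀nI with n = 3650 m⁻¹, so I = B/(μ₀n).
I = 6.60×10⁻⁴ / (4π×10⁻⁷ × 3650) = 0.144 A.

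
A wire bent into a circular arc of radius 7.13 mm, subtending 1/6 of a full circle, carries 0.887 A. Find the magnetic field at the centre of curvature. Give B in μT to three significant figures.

The Biot–Savart field of a circular arc at its centre is B = μ₀Iφ/(4πR), with φ = 1.047 rad.
B = (4π×10⁻⁷ × 0.887 × 1.047) / (4π × 0.00713) = 1.30×10⁻⁵ T.

B ≈ 13.0 μT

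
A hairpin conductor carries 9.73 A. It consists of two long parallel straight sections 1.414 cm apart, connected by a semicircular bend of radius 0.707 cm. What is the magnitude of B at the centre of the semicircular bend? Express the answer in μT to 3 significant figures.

The semicircular arc contributes B_arc = μ₀I·π/(4πR) = μ₀I/(4R) = 4.32×10⁻⁴ T.
Each semi-infinite lead is at perpendicular distance R = 0.00707 m from the centre, with the perpendicular foot at its near end, so it contributes μ₀I/(4πR); both point the same way, together 2.75×10⁻⁴ T.
Arc and leads all point the same direction: B = 4.32×10⁻⁴ + 2.75×10⁻⁴ = 7.08×10⁻⁴ T.

B ≈ 708 μT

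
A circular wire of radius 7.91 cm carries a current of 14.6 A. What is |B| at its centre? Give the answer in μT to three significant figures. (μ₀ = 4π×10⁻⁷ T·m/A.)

At the centre of a circular loop the Biot–Savart law gives B = μ₀I/(2R).
B = (4π×10⁻⁷ × 14.6) / (2 × 0.0791) = 1.16×10⁻⁴ T.

B ≈ 116 μT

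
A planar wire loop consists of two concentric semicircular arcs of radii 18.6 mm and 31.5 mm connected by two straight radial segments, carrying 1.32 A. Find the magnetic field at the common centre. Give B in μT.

The radial connectors point toward the centre, so dl × r̂ = 0 and they contribute nothing.
Each semicircle gives μ₀I/(4R): inner arc 2.23×10⁻⁵ T, outer arc 1.32×10⁻⁵ T.
The two arcs carry current in opposite angular senses, so their fields oppose: B = |2.23×10⁻⁵ − 1.32×10⁻⁵| = 9.13×10⁻⁶ T.

B ≈ 9.13 μT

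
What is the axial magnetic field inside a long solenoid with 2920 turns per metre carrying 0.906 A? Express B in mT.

Inside a long solenoid, B = μ₀nI with n = 2920 turns/m.
B = 4π×10⁻⁷ × 2920 × 0.906 = 3.32×10⁻³ T.

B ≈ 3.32 mT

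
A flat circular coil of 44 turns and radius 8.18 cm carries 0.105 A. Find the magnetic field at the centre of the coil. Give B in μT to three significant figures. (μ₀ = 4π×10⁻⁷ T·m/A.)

For an N-turn flat coil, B = Nμ₀I/(2R) with R = 0.0818 m.
B = 44 × 8.07×10⁻⁷ T = 3.55×10⁻⁵ T.

B ≈ 35.5 μT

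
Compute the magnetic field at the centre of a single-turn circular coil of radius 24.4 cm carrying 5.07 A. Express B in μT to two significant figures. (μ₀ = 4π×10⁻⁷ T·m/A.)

At the centre of a circular loop the Biot–Savart law gives B = μ₀I/(2R).
B = (4π×10⁻⁷ × 5.07) / (2 × 0.244) = 1.31×10⁻⁵ T.

B ≈ 13 μT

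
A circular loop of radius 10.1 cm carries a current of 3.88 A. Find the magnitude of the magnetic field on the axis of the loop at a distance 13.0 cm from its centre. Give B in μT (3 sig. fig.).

B ≈ 5.57 μT

On the axis of a circular loop, B = μ₀IR² / [2(R²+z²)^(3/2)].
R² + z² = (0.101)² + (0.13)² = 0.0271 m², and (R²+z²)^(3/2) = 4.46×10⁻³ m³.
B = (4π×10⁻⁷ × 3.88 × 0.0102) / (2 × 4.46×10⁻³) = 5.57×10⁻⁶ T.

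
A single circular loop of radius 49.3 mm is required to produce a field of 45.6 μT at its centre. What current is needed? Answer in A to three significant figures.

I ≈ 3.58 A

At the centre of a circular loop B = μ₀I/(2R), so I = 2RB/μ₀.
With R = 0.0493 m, I = 2 × 0.0493 × 4.56×10⁻⁵ / (4π×10⁻⁷) = 3.58 A.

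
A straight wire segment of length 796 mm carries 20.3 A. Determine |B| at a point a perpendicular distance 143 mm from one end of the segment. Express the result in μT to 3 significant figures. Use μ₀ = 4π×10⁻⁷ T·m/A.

B ≈ 14.0 μT

For a finite straight segment, B = (μ₀I/4πd)(sinθ₁ + sinθ₂), where θ₁, θ₂ are the angles from the perpendicular to each end.
The perpendicular foot is at one end, so the two end-offsets along the wire are 0 and L = 0.796 m.
sinθ₁ = 0/√(0²+0.143²) = 0.0000; sinθ₂ = 0.796/√(0.796²+0.143²) = 0.9842.
B = (4π×10⁻⁷ × 20.3) / (4π × 0.143) × (0.0000 + 0.9842) = 1.40×10⁻⁵ T.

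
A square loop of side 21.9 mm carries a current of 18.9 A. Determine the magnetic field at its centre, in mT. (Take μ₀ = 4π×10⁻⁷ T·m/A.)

B ≈ 0.976 mT

Each side is a finite straight segment at perpendicular distance d = a/(2 tan(π/4)) = 0.01095 m from the centre, with end-angles ±π/4.
One side contributes B₁ = (μ₀I/4πd)·2 sin(π/4) = 2.44×10⁻⁴ T.
All 4 sides add in the same direction: B = 4 × 2.44×10⁻⁴ = 9.76×10⁻⁴ T.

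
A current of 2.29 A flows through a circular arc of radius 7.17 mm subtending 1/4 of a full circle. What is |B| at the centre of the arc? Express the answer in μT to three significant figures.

B ≈ 50.2 μT

The Biot–Savart field of a circular arc at its centre is B = μ₀Iφ/(4πR), with φ = 1.571 rad.
B = (4π×10⁻⁷ × 2.29 × 1.571) / (4π × 0.00717) = 5.02×10⁻⁵ T.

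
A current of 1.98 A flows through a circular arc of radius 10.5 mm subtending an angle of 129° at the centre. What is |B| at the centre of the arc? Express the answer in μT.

The Biot–Savart field of a circular arc at its centre is B = μ₀Iφ/(4πR), with φ = 2.251 rad.
B = (4π×10⁻⁷ × 1.98 × 2.251) / (4π × 0.0105) = 4.25×10⁻⁵ T.

B ≈ 42.5 μT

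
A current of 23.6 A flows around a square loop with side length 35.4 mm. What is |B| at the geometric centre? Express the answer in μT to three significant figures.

B ≈ 754 μT

Each side is a finite straight segment at perpendicular distance d = a/(2 tan(π/4)) = 0.0177 m from the centre, with end-angles ±π/4.
One side contributes B₁ = (μ₀I/4πd)·2 sin(π/4) = 1.89×10⁻⁴ T.
All 4 sides add in the same direction: B = 4 × 1.89×10⁻⁴ = 7.54×10⁻⁴ T.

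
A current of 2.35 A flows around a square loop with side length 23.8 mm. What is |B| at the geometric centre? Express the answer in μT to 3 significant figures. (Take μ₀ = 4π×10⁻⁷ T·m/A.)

B ≈ 112 μT

Each side is a finite straight segment at perpendicular distance d = a/(2 tan(π/4)) = 0.0119 m from the centre, with end-angles ±π/4.
One side contributes B₁ = (μ₀I/4πd)·2 sin(π/4) = 2.79×10⁻⁵ T.
All 4 sides add in the same direction: B = 4 × 2.79×10⁻⁵ = 1.12×10⁻⁴ T.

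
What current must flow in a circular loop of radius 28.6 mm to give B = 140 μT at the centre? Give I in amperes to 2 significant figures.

At the centre of a circular loop B = μ₀I/(2R), so I = 2RB/μ₀.
With R = 0.0286 m, I = 2 × 0.0286 × 1.40×10⁻⁴ / (4π×10⁻⁷) = 6.37 A.

I ≈ 6.4 A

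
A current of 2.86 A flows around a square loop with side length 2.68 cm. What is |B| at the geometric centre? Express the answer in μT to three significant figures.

B ≈ 121 μT

Each side is a finite straight segment at perpendicular distance d = a/(2 tan(π/4)) = 0.0134 m from the centre, with end-angles ±π/4.
One side contributes B₁ = (μ₀I/4πd)·2 sin(π/4) = 3.02×10⁻⁵ T.
All 4 sides add in the same direction: B = 4 × 3.02×10⁻⁵ = 1.21×10⁻⁴ T.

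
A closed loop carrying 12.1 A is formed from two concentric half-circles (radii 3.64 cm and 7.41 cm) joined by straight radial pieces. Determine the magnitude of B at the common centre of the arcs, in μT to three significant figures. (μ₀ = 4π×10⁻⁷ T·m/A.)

The radial connectors point toward the centre, so dl × r̂ = 0 and they contribute nothing.
Each semicircle gives μ₀I/(4R): inner arc 1.04×10⁻⁴ T, outer arc 5.13×10⁻⁵ T.
The two arcs carry current in opposite angular senses, so their fields oppose: B = |1.04×10⁻⁴ − 5.13×10⁻⁵| = 5.31×10⁻⁵ T.

B ≈ 53.1 μT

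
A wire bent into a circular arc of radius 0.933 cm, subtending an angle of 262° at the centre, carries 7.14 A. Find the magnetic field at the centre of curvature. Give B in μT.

B ≈ 350 μT

The Biot–Savart field of a circular arc at its centre is B = μ₀Iφ/(4πR), with φ = 4.573 rad.
B = (4π×10⁻⁷ × 7.14 × 4.573) / (4π × 0.00933) = 3.50×10⁻⁴ T.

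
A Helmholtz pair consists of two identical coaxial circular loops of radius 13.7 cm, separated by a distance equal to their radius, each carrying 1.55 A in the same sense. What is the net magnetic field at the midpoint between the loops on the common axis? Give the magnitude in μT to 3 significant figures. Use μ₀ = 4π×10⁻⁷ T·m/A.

B ≈ 10.2 μT

Each loop contributes B = μ₀IR²/[2(R²+z²)^(3/2)] on the axis, with z measured from that loop.
Loop 1 (z = 0.0685 m): B₁ = 5.09×10⁻⁶ T. Loop 2 (z = 0.0685 m): B₂ = 5.09×10⁻⁶ T.
The fields add: B = B₁ + B₂ = 1.02×10⁻⁵ T.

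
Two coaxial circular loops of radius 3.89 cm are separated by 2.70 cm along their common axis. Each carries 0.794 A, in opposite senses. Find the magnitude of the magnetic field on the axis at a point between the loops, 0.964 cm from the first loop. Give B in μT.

Each loop contributes B = μ₀IR²/[2(R²+z²)^(3/2)] on the axis, with z measured from that loop.
Loop 1 (z = 0.00964 m): B₁ = 1.17×10⁻⁵ T. Loop 2 (z = 0.01736 m): B₂ = 9.77×10⁻⁶ T.
The fields oppose: B = |B₁ − B₂| = 1.96×10⁻⁶ T.

B ≈ 1.96 μT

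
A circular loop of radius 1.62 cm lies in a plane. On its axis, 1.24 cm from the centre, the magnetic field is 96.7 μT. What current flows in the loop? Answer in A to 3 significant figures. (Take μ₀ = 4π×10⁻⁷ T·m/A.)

I ≈ 4.98 A

On the axis of a loop, B = μ₀IR²/[2(R²+z²)^(3/2)], so I = 2B(R²+z²)^(3/2)/(μ₀R²).
R² + z² = 0.0002624 + 0.0001538 = 0.0004162 m²; raised to 3/2 gives 8.49×10⁻⁶ m³.
I = 2 × 9.67×10⁻⁵ × 8.49×10⁻⁶ / (1.26×10⁻⁶ × 0.0002624) = 4.98 A.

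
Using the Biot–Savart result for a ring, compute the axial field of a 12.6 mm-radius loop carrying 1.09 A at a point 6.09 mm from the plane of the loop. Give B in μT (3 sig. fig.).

On the axis of a circular loop, B = μ₀IR² / [2(R²+z²)^(3/2)].
R² + z² = (0.0126)² + (0.00609)² = 0.0001958 m², and (R²+z²)^(3/2) = 2.74×10⁻⁶ m³.
B = (4π×10⁻⁷ × 1.09 × 0.0001588) / (2 × 2.74×10⁻⁶) = 3.97×10⁻⁵ T.

B ≈ 39.7 μT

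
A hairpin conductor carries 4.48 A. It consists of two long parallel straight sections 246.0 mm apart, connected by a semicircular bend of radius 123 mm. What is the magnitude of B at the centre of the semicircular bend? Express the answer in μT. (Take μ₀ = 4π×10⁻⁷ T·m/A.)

B ≈ 18.7 μT

The semicircular arc contributes B_arc = μ₀I·π/(4πR) = μ₀I/(4R) = 1.14×10⁻⁵ T.
Each semi-infinite lead is at perpendicular distance R = 0.123 m from the centre, with the perpendicular foot at its near end, so it contributes μ₀I/(4πR); both point the same way, together 7.28×10⁻⁶ T.
Arc and leads all point the same direction: B = 1.14×10⁻⁵ + 7.28×10⁻⁶ = 1.87×10⁻⁵ T.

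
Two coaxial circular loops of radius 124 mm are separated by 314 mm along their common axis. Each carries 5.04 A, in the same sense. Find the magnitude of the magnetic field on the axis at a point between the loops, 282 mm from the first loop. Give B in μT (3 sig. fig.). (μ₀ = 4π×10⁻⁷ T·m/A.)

B ≈ 24.8 μT

Each loop contributes B = μ₀IR²/[2(R²+z²)^(3/2)] on the axis, with z measured from that loop.
Loop 1 (z = 0.282 m): B₁ = 1.67×10⁻⁶ T. Loop 2 (z = 0.032 m): B₂ = 2.32×10⁻⁵ T.
The fields add: B = B₁ + B₂ = 2.48×10⁻⁵ T.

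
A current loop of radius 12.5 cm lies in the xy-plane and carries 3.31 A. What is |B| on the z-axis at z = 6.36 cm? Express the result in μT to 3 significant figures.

On the axis of a circular loop, B = μ₀IR² / [2(R²+z²)^(3/2)].
R² + z² = (0.125)² + (0.0636)² = 0.01967 m², and (R²+z²)^(3/2) = 2.76×10⁻³ m³.
B = (4π×10⁻⁷ × 3.31 × 0.01562) / (2 × 2.76×10⁻³) = 1.18×10⁻⁵ T.

B ≈ 11.8 μT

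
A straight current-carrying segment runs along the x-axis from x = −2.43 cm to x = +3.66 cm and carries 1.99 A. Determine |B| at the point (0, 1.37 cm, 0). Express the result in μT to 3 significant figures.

B ≈ 26.3 μT

For a finite straight segment, B = (μ₀I/4πd)(sinθ₁ + sinθ₂), where θ₁, θ₂ are the angles from the perpendicular to each end.
The perpendicular distance is d = 0.0137 m; the end-offsets along the wire are a = 0.0243 m and b = 0.0366 m.
sinθ₁ = 0.0243/√(0.0243²+0.0137²) = 0.8711; sinθ₂ = 0.0366/√(0.0366²+0.0137²) = 0.9365.
B = (4π×10⁻⁷ × 1.99) / (4π × 0.0137) × (0.8711 + 0.9365) = 2.63×10⁻⁵ T.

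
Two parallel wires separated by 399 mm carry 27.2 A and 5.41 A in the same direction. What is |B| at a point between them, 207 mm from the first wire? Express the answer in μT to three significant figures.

Each long wire gives B = μ₀I/(2πd). Distances are d₁ = 0.207 m and d₂ = 0.192 m.
B₁ = 2.63×10⁻⁵ T, B₂ = 5.64×10⁻⁶ T.
Between parallel currents the two contributions point in opposite directions, so they subtract. B = |B₁ − B₂| = |2.63×10⁻⁵ − 5.64×10⁻⁶| = 2.06×10⁻⁵ T.

B ≈ 20.6 μT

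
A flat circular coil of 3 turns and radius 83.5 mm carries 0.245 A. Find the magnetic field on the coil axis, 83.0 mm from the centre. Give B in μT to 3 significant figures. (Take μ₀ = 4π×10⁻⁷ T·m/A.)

For an N-turn flat coil, B = Nμ₀IR²/[2(R²+z²)^(3/2)] with R = 0.0835 m, z = 0.083 m.
B = 3 × 6.58×10⁻⁷ T = 1.97×10⁻⁶ T.

B ≈ 1.97 μT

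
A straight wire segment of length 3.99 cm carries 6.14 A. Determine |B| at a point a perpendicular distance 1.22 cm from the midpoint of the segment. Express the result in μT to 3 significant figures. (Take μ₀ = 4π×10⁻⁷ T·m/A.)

For a finite straight segment, B = (μ₀I/4πd)(sinθ₁ + sinθ₂), where θ₁, θ₂ are the angles from the perpendicular to each end.
The perpendicular from the point meets the wire at its midpoint, so each end is L/2 = 0.01995 m away along the wire.
sinθ₁ = 0.01995/√(0.01995²+0.0122²) = 0.8531; sinθ₂ = 0.01995/√(0.01995²+0.0122²) = 0.8531.
B = (4π×10⁻⁷ × 6.14) / (4π × 0.0122) × (0.8531 + 0.8531) = 8.59×10⁻⁵ T.

B ≈ 85.9 μT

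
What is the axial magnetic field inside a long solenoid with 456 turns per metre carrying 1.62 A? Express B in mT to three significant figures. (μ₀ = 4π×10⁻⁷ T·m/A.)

Inside a long solenoid, B = μ₀nI with n = 456 turns/m.
B = 4π×10⁻⁷ × 456 × 1.62 = 9.28×10⁻⁴ T.

B ≈ 0.928 mT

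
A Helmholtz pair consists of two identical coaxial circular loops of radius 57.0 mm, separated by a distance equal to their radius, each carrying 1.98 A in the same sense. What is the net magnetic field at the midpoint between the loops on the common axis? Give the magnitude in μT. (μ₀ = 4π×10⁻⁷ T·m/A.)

B ≈ 31.2 μT

Each loop contributes B = μ₀IR²/[2(R²+z²)^(3/2)] on the axis, with z measured from that loop.
Loop 1 (z = 0.0285 m): B₁ = 1.56×10⁻⁵ T. Loop 2 (z = 0.0285 m): B₂ = 1.56×10⁻⁵ T.
The fields add: B = B₁ + B₂ = 3.12×10⁻⁵ T.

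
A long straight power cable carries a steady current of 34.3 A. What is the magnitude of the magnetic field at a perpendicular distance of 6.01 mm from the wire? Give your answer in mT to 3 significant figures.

B ≈ 1.14 mT

For an infinitely long straight wire, B = μ₀I/(2πd).
B = (4π×10⁻⁷ × 34.3) / (2π × 0.00601) = 1.14×10⁻³ T.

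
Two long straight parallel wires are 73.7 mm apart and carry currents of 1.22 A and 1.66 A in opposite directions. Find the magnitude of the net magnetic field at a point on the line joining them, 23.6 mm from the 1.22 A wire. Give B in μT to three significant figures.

B ≈ 17.0 μT

Each long wire gives B = μ₀I/(2πd). Distances are d₁ = 0.0236 m and d₂ = 0.0501 m.
B₁ = 1.03×10⁻⁵ T, B₂ = 6.63×10⁻⁶ T.
Between antiparallel currents both contributions point the same way, so they add. B = B₁ + B₂ = 1.03×10⁻⁵ + 6.63×10⁻⁶ = 1.70×10⁻⁵ T.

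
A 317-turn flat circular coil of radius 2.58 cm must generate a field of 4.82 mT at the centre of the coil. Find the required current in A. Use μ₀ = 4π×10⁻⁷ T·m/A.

I ≈ 0.624 A

For an N-turn coil, B = Nμ₀I/(2R) with R = 0.0258 m, so I = 2RB/(Nμ₀) = 2 × 0.0258 × 4.82×10⁻³ / (317 × 4π×10⁻⁷) = 0.624 A.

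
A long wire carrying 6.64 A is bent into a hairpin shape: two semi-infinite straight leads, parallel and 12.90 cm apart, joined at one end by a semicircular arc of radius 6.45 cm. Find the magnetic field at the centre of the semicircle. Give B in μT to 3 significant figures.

The semicircular arc contributes B_arc = μ₀I·π/(4πR) = μ₀I/(4R) = 3.23×10⁻⁵ T.
Each semi-infinite lead is at perpendicular distance R = 0.0645 m from the centre, with the perpendicular foot at its near end, so it contributes μ₀I/(4πR); both point the same way, together 2.06×10⁻⁵ T.
Arc and leads all point the same direction: B = 3.23×10⁻⁵ + 2.06×10⁻⁵ = 5.29×10⁻⁵ T.

B ≈ 52.9 μT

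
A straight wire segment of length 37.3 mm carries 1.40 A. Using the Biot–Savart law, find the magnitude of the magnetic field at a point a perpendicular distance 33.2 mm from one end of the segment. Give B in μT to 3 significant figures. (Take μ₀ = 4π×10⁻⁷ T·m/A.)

For a finite straight segment, B = (μ₀I/4πd)(sinθ₁ + sinθ₂), where θ₁, θ₂ are the angles from the perpendicular to each end.
The perpendicular foot is at one end, so the two end-offsets along the wire are 0 and L = 0.0373 m.
sinθ₁ = 0/√(0²+0.0332²) = 0.0000; sinθ₂ = 0.0373/√(0.0373²+0.0332²) = 0.7470.
B = (4π×10⁻⁷ × 1.40) / (4π × 0.0332) × (0.0000 + 0.7470) = 3.15×10⁻⁶ T.

B ≈ 3.15 μT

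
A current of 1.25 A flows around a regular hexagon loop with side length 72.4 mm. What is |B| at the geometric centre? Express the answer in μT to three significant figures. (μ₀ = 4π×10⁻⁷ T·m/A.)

Each side is a finite straight segment at perpendicular distance d = a/(2 tan(π/6)) = 0.0627 m from the centre, with end-angles ±π/6.
One side contributes B₁ = (μ₀I/4πd)·2 sin(π/6) = 1.99×10⁻⁶ T.
All 6 sides add in the same direction: B = 6 × 1.99×10⁻⁶ = 1.20×10⁻⁵ T.

B ≈ 12.0 μT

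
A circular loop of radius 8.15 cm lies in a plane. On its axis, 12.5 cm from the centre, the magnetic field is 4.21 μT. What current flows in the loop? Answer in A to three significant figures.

On the axis of a loop, B = μ₀IR²/[2(R²+z²)^(3/2)], so I = 2B(R²+z²)^(3/2)/(μ₀R²).
R² + z² = 0.006642 + 0.01562 = 0.02227 m²; raised to 3/2 gives 3.32×10⁻³ m³.
I = 2 × 4.21×10⁻⁶ × 3.32×10⁻³ / (1.26×10⁻⁶ × 0.006642) = 3.35 A.

I ≈ 3.35 A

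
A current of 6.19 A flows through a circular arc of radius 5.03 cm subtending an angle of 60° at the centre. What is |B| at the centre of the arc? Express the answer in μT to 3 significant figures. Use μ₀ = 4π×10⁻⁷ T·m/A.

B ≈ 12.9 μT

The Biot–Savart field of a circular arc at its centre is B = μ₀Iφ/(4πR), with φ = 1.047 rad.
B = (4π×10⁻⁷ × 6.19 × 1.047) / (4π × 0.0503) = 1.29×10⁻⁵ T.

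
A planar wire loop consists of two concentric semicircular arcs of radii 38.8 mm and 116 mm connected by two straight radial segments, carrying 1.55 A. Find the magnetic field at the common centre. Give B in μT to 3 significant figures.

The radial connectors point toward the centre, so dl × r̂ = 0 and they contribute nothing.
Each semicircle gives μ₀I/(4R): inner arc 1.26×10⁻⁵ T, outer arc 4.20×10⁻⁶ T.
The two arcs carry current in opposite angular senses, so their fields oppose: B = |1.26×10⁻⁵ − 4.20×10⁻⁶| = 8.35×10⁻⁶ T.

B ≈ 8.35 μT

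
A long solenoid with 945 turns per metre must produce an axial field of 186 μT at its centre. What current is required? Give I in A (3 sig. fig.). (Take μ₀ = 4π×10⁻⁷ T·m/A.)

Inside a long solenoid B = μ₀nI with n = 945 m⁻¹, so I = B/(μ₀n).
I = 1.86×10⁻⁴ / (4π×10⁻⁷ × 945) = 0.157 A.

I ≈ 0.157 A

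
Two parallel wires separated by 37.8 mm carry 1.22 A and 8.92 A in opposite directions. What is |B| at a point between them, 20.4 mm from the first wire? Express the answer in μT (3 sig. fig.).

Each long wire gives B = μ₀I/(2πd). Distances are d₁ = 0.0204 m and d₂ = 0.0174 m.
B₁ = 1.20×10⁻⁵ T, B₂ = 1.03×10⁻⁴ T.
Between antiparallel currents both contributions point the same way, so they add. B = B₁ + B₂ = 1.20×10⁻⁵ + 1.03×10⁻⁴ = 1.14×10⁻⁴ T.

B ≈ 114 μT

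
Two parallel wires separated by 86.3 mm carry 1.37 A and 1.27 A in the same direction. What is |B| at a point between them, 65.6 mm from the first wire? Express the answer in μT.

Each long wire gives B = μ₀I/(2πd). Distances are d₁ = 0.0656 m and d₂ = 0.0207 m.
B₁ = 4.18×10⁻⁶ T, B₂ = 1.23×10⁻⁵ T.
Between parallel currents the two contributions point in opposite directions, so they subtract. B = |B₁ − B₂| = |4.18×10⁻⁶ − 1.23×10⁻⁵| = 8.09×10⁻⁶ T.

B ≈ 8.09 μT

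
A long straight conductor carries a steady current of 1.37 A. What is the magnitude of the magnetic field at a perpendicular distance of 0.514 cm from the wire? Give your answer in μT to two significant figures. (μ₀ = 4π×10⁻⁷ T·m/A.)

B ≈ 53 μT

For an infinitely long straight wire, B = μ₀I/(2πd).
B = (4π×10⁻⁷ × 1.37) / (2π × 0.00514) = 5.33×10⁻⁵ T.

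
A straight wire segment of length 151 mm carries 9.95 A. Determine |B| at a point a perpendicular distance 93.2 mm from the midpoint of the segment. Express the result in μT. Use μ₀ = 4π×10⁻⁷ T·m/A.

B ≈ 13.4 μT

For a finite straight segment, B = (μ₀I/4πd)(sinθ₁ + sinθ₂), where θ₁, θ₂ are the angles from the perpendicular to each end.
The perpendicular from the point meets the wire at its midpoint, so each end is L/2 = 0.0755 m away along the wire.
sinθ₁ = 0.0755/√(0.0755²+0.0932²) = 0.6295; sinθ₂ = 0.0755/√(0.0755²+0.0932²) = 0.6295.
B = (4π×10⁻⁷ × 9.95) / (4π × 0.0932) × (0.6295 + 0.6295) = 1.34×10⁻⁵ T.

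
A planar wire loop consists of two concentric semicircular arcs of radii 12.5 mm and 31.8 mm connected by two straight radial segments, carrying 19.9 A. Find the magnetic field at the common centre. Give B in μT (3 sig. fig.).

B ≈ 304 μT

The radial connectors point toward the centre, so dl × r̂ = 0 and they contribute nothing.
Each semicircle gives μ₀I/(4R): inner arc 5.00×10⁻⁴ T, outer arc 1.97×10⁻⁴ T.
The two arcs carry current in opposite angular senses, so their fields oppose: B = |5.00×10⁻⁴ − 1.97×10⁻⁴| = 3.04×10⁻⁴ T.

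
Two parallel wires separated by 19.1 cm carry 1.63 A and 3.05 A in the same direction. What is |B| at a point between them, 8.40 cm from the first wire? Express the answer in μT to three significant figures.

B ≈ 1.82 μT

Each long wire gives B = μ₀I/(2πd). Distances are d₁ = 0.084 m and d₂ = 0.107 m.
B₁ = 3.88×10⁻⁶ T, B₂ = 5.70×10⁻⁶ T.
Between parallel currents the two contributions point in opposite directions, so they subtract. B = |B₁ − B₂| = |3.88×10⁻⁶ − 5.70×10⁻⁶| = 1.82×10⁻⁶ T.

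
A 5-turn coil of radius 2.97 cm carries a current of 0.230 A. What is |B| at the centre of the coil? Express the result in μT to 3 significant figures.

B ≈ 24.3 μT

For an N-turn flat coil, B = Nμ₀I/(2R) with R = 0.0297 m.
B = 5 × 4.87×10⁻⁶ T = 2.43×10⁻⁵ T.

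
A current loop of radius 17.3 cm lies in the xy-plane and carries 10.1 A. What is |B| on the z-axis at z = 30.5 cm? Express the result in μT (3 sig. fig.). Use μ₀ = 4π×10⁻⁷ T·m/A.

On the axis of a circular loop, B = μ₀IR² / [2(R²+z²)^(3/2)].
R² + z² = (0.173)² + (0.305)² = 0.123 m², and (R²+z²)^(3/2) = 4.31×10⁻² m³.
B = (4π×10⁻⁷ × 10.1 × 0.02993) / (2 × 4.31×10⁻²) = 4.41×10⁻⁶ T.

B ≈ 4.41 μT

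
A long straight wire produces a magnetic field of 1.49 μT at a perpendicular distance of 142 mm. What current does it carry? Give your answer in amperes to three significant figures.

For a long straight wire B = μ₀I/(2πd), so I = 2πdB/μ₀.
I = 2π × 0.142 × 1.49×10⁻⁶ / (4π×10⁻⁷) = 1.06 A.

I ≈ 1.06 A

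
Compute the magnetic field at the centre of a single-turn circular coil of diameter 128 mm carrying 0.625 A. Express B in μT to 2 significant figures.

B ≈ 6.1 μT

At the centre of a circular loop the Biot–Savart law gives B = μ₀I/(2R) (so R = 0.064 m).
B = (4π×10⁻⁷ × 0.625) / (2 × 0.064) = 6.14×10⁻⁶ T.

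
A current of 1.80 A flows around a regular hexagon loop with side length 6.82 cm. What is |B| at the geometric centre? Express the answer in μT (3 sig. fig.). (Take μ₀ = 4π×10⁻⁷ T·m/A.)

Each side is a finite straight segment at perpendicular distance d = a/(2 tan(π/6)) = 0.05906 m from the centre, with end-angles ±π/6.
One side contributes B₁ = (μ₀I/4πd)·2 sin(π/6) = 3.05×10⁻⁶ T.
All 6 sides add in the same direction: B = 6 × 3.05×10⁻⁶ = 1.83×10⁻⁵ T.

B ≈ 18.3 μT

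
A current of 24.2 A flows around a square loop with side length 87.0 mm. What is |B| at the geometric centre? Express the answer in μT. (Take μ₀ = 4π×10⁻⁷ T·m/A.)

Each side is a finite straight segment at perpendicular distance d = a/(2 tan(π/4)) = 0.0435 m from the centre, with end-angles ±π/4.
One side contributes B₁ = (μ₀I/4πd)·2 sin(π/4) = 7.87×10⁻⁵ T.
All 4 sides add in the same direction: B = 4 × 7.87×10⁻⁵ = 3.15×10⁻⁴ T.

B ≈ 315 μT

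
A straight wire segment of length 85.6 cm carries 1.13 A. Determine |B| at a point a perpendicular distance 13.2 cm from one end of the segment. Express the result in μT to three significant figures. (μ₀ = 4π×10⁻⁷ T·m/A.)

B ≈ 0.846 μT

For a finite straight segment, B = (μ₀I/4πd)(sinθ₁ + sinθ₂), where θ₁, θ₂ are the angles from the perpendicular to each end.
The perpendicular foot is at one end, so the two end-offsets along the wire are 0 and L = 0.856 m.
sinθ₁ = 0/√(0²+0.132²) = 0.0000; sinθ₂ = 0.856/√(0.856²+0.132²) = 0.9883.
B = (4π×10⁻⁷ × 1.13) / (4π × 0.132) × (0.0000 + 0.9883) = 8.46×10⁻⁷ T.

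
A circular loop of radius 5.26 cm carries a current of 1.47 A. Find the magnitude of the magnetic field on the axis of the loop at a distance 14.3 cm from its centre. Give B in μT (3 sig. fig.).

B ≈ 0.722 μT

On the axis of a circular loop, B = μ₀IR² / [2(R²+z²)^(3/2)].
R² + z² = (0.0526)² + (0.143)² = 0.02322 m², and (R²+z²)^(3/2) = 3.54×10⁻³ m³.
B = (4π×10⁻⁷ × 1.47 × 0.002767) / (2 × 3.54×10⁻³) = 7.22×10⁻⁷ T.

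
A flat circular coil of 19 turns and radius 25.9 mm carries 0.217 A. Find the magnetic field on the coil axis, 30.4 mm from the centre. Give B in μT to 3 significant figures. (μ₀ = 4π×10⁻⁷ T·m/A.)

For an N-turn flat coil, B = Nμ₀IR²/[2(R²+z²)^(3/2)] with R = 0.0259 m, z = 0.0304 m.
B = 19 × 1.44×10⁻⁶ T = 2.73×10⁻⁵ T.

B ≈ 27.3 μT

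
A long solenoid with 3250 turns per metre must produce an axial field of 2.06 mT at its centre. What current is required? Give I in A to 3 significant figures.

Inside a long solenoid B = μ₀nI with n = 3250 m⁻¹, so I = B/(μ₀n).
I = 2.06×10⁻³ / (4π×10⁻⁷ × 3250) = 0.504 A.

I ≈ 0.504 A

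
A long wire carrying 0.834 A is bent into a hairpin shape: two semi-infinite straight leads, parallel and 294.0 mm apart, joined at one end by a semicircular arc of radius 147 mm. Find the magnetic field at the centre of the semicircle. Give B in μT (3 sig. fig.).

B ≈ 2.92 μT

The semicircular arc contributes B_arc = μ₀I·π/(4πR) = μ₀I/(4R) = 1.78×10⁻⁶ T.
Each semi-infinite lead is at perpendicular distance R = 0.147 m from the centre, with the perpendicular foot at its near end, so it contributes μ₀I/(4πR); both point the same way, together 1.13×10⁻⁶ T.
Arc and leads all point the same direction: B = 1.78×10⁻⁶ + 1.13×10⁻⁶ = 2.92×10⁻⁶ T.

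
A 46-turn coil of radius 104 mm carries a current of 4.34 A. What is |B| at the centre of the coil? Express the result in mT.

For an N-turn flat coil, B = Nμ₀I/(2R) with R = 0.104 m.
B = 46 × 2.62×10⁻⁵ T = 1.21×10⁻³ T.

B ≈ 1.21 mT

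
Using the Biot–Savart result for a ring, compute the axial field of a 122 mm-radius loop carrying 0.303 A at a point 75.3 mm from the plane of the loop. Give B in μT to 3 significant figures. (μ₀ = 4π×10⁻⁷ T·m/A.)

B ≈ 0.962 μT

On the axis of a circular loop, B = μ₀IR² / [2(R²+z²)^(3/2)].
R² + z² = (0.122)² + (0.0753)² = 0.02055 m², and (R²+z²)^(3/2) = 2.95×10⁻³ m³.
B = (4π×10⁻⁷ × 0.303 × 0.01488) / (2 × 2.95×10⁻³) = 9.62×10⁻⁷ T.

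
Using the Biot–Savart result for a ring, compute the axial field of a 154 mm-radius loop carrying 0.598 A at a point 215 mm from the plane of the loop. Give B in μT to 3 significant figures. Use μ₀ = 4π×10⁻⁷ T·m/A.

B ≈ 0.482 μT

On the axis of a circular loop, B = μ₀IR² / [2(R²+z²)^(3/2)].
R² + z² = (0.154)² + (0.215)² = 0.06994 m², and (R²+z²)^(3/2) = 1.85×10⁻² m³.
B = (4π×10⁻⁷ × 0.598 × 0.02372) / (2 × 1.85×10⁻²) = 4.82×10⁻⁷ T.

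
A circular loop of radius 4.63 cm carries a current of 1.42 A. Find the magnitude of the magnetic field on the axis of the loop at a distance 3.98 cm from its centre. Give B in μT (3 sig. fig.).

B ≈ 8.40 μT

On the axis of a circular loop, B = μ₀IR² / [2(R²+z²)^(3/2)].
R² + z² = (0.0463)² + (0.0398)² = 0.003728 m², and (R²+z²)^(3/2) = 2.28×10⁻⁴ m³.
B = (4π×10⁻⁷ × 1.42 × 0.002144) / (2 × 2.28×10⁻⁴) = 8.40×10⁻⁶ T.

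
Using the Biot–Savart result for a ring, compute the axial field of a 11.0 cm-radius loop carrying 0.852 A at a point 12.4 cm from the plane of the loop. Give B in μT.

On the axis of a circular loop, B = μ₀IR² / [2(R²+z²)^(3/2)].
R² + z² = (0.11)² + (0.124)² = 0.02748 m², and (R²+z²)^(3/2) = 4.55×10⁻³ m³.
B = (4π×10⁻⁷ × 0.852 × 0.0121) / (2 × 4.55×10⁻³) = 1.42×10⁻⁶ T.

B ≈ 1.42 μT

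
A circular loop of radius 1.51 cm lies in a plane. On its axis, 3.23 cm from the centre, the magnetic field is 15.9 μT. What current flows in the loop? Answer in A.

On the axis of a loop, B = μ₀IR²/[2(R²+z²)^(3/2)], so I = 2B(R²+z²)^(3/2)/(μ₀R²).
R² + z² = 0.000228 + 0.001043 = 0.001271 m²; raised to 3/2 gives 4.53×10⁻⁵ m³.
I = 2 × 1.59×10⁻⁵ × 4.53×10⁻⁵ / (1.26×10⁻⁶ × 0.000228) = 5.03 A.

I ≈ 5.03 A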